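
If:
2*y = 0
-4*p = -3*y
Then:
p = 0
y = 0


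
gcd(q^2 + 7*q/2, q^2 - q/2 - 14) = q + 7/2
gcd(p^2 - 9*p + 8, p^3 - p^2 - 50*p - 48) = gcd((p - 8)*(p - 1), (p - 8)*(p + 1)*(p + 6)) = p - 8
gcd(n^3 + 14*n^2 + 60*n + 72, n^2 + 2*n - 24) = n + 6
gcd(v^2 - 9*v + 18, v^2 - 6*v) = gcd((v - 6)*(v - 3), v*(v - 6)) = v - 6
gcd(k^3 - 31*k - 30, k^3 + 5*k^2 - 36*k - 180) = k^2 - k - 30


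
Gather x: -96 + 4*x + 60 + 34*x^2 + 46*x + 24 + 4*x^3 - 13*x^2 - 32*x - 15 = 4*x^3 + 21*x^2 + 18*x - 27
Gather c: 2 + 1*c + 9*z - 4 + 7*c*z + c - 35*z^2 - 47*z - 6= c*(7*z + 2) - 35*z^2 - 38*z - 8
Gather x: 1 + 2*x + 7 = 2*x + 8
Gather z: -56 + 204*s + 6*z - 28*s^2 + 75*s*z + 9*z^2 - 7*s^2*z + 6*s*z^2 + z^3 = -28*s^2 + 204*s + z^3 + z^2*(6*s + 9) + z*(-7*s^2 + 75*s + 6) - 56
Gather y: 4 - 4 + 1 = 1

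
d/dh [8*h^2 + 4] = 16*h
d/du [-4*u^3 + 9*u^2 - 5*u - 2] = -12*u^2 + 18*u - 5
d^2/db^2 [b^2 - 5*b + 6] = 2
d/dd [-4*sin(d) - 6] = -4*cos(d)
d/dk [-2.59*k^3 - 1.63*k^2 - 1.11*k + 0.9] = -7.77*k^2 - 3.26*k - 1.11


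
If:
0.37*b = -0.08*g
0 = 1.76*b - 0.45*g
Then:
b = 0.00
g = 0.00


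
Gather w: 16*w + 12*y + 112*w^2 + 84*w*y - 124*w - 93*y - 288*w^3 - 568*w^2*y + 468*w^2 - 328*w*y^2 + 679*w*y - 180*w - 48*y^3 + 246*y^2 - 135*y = -288*w^3 + w^2*(580 - 568*y) + w*(-328*y^2 + 763*y - 288) - 48*y^3 + 246*y^2 - 216*y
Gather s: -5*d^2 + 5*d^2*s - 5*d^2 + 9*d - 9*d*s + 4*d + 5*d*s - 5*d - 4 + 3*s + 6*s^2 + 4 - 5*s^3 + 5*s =-10*d^2 + 8*d - 5*s^3 + 6*s^2 + s*(5*d^2 - 4*d + 8)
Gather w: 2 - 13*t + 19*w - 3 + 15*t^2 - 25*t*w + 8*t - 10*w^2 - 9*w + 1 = 15*t^2 - 5*t - 10*w^2 + w*(10 - 25*t)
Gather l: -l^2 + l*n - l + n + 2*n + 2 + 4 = -l^2 + l*(n - 1) + 3*n + 6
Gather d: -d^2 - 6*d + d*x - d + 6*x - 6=-d^2 + d*(x - 7) + 6*x - 6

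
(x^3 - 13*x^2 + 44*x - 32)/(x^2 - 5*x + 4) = x - 8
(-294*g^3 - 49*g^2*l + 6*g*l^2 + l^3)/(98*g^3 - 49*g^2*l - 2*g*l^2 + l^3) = (-6*g - l)/(2*g - l)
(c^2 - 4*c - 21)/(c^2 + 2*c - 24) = (c^2 - 4*c - 21)/(c^2 + 2*c - 24)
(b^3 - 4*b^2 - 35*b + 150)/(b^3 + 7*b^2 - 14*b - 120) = (b^2 - 10*b + 25)/(b^2 + b - 20)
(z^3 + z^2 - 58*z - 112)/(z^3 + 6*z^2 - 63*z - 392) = (z + 2)/(z + 7)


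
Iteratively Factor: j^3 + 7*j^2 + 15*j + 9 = (j + 1)*(j^2 + 6*j + 9) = (j + 1)*(j + 3)*(j + 3)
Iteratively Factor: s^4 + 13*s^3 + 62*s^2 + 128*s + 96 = (s + 4)*(s^3 + 9*s^2 + 26*s + 24) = (s + 2)*(s + 4)*(s^2 + 7*s + 12) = (s + 2)*(s + 3)*(s + 4)*(s + 4)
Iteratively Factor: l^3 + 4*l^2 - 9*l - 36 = (l + 4)*(l^2 - 9) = (l + 3)*(l + 4)*(l - 3)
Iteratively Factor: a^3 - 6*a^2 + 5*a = (a - 1)*(a^2 - 5*a) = (a - 5)*(a - 1)*(a)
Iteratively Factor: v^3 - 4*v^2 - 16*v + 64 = (v - 4)*(v^2 - 16) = (v - 4)^2*(v + 4)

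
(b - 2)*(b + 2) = b^2 - 4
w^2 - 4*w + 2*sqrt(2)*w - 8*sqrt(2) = (w - 4)*(w + 2*sqrt(2))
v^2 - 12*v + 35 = (v - 7)*(v - 5)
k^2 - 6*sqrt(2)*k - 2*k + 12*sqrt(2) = (k - 2)*(k - 6*sqrt(2))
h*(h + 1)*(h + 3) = h^3 + 4*h^2 + 3*h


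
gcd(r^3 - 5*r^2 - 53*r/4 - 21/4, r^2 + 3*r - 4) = 1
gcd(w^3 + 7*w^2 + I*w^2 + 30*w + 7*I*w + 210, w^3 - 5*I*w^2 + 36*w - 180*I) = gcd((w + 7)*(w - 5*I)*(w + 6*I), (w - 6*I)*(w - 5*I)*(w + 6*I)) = w^2 + I*w + 30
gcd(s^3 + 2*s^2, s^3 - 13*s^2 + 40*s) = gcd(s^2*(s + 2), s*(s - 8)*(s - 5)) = s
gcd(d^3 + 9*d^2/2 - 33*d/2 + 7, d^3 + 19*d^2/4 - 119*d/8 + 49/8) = d^2 + 13*d/2 - 7/2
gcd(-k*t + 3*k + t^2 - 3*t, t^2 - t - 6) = t - 3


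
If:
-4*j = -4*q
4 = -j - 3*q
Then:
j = -1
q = -1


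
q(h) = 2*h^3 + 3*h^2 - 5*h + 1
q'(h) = 6*h^2 + 6*h - 5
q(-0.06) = 1.31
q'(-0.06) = -5.34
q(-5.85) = -267.49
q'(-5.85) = 165.24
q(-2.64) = -1.69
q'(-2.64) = 20.98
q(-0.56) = 4.39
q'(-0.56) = -6.48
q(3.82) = 137.16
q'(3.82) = 105.47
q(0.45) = -0.46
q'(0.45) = -1.08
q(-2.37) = 3.08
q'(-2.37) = 14.48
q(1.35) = 4.64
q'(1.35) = 14.04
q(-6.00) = -293.00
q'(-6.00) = 175.00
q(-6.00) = -293.00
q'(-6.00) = 175.00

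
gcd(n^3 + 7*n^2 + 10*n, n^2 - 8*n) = n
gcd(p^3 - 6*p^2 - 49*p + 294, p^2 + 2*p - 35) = p + 7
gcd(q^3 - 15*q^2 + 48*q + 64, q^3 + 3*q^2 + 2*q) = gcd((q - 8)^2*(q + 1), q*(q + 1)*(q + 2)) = q + 1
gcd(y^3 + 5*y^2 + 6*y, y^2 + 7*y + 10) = y + 2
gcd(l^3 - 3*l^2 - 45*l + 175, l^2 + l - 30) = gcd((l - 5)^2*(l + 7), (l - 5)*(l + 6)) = l - 5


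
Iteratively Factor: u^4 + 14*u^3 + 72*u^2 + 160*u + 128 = (u + 2)*(u^3 + 12*u^2 + 48*u + 64) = (u + 2)*(u + 4)*(u^2 + 8*u + 16) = (u + 2)*(u + 4)^2*(u + 4)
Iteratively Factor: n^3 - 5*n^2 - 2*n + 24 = (n - 4)*(n^2 - n - 6) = (n - 4)*(n + 2)*(n - 3)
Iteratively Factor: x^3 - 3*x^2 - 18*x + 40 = (x + 4)*(x^2 - 7*x + 10) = (x - 2)*(x + 4)*(x - 5)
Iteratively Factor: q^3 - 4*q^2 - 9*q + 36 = (q + 3)*(q^2 - 7*q + 12) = (q - 4)*(q + 3)*(q - 3)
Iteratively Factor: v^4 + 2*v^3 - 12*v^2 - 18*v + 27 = (v + 3)*(v^3 - v^2 - 9*v + 9) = (v - 1)*(v + 3)*(v^2 - 9) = (v - 1)*(v + 3)^2*(v - 3)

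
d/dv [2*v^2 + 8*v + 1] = 4*v + 8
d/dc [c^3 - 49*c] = 3*c^2 - 49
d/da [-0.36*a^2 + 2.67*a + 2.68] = 2.67 - 0.72*a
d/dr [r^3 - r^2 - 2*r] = 3*r^2 - 2*r - 2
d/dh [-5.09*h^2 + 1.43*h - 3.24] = 1.43 - 10.18*h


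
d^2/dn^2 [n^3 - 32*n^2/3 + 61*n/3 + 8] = 6*n - 64/3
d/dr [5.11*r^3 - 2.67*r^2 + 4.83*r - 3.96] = 15.33*r^2 - 5.34*r + 4.83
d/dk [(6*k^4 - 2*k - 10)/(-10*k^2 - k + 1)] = 2*((1 - 12*k^3)*(10*k^2 + k - 1) - (20*k + 1)*(-3*k^4 + k + 5))/(10*k^2 + k - 1)^2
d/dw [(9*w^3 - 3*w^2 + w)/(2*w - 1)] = (36*w^3 - 33*w^2 + 6*w - 1)/(4*w^2 - 4*w + 1)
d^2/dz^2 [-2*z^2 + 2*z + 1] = -4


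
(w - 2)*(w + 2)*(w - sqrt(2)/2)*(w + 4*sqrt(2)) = w^4 + 7*sqrt(2)*w^3/2 - 8*w^2 - 14*sqrt(2)*w + 16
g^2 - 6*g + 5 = (g - 5)*(g - 1)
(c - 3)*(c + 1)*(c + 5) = c^3 + 3*c^2 - 13*c - 15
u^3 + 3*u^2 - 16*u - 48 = (u - 4)*(u + 3)*(u + 4)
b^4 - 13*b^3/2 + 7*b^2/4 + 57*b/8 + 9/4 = (b - 6)*(b - 3/2)*(b + 1/2)^2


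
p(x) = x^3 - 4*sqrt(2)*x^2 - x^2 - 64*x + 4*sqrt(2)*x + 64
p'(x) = 3*x^2 - 8*sqrt(2)*x - 2*x - 64 + 4*sqrt(2)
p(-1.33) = 127.47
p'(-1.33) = -35.33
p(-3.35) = 147.15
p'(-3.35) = 19.93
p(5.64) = -297.40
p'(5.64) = -38.00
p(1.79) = -56.03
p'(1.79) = -72.56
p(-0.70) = 101.24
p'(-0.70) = -47.55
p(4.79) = -258.30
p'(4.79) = -53.28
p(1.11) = -7.60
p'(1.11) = -69.43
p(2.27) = -91.04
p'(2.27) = -73.11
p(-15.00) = -3933.65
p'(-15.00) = 816.36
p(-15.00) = -3933.65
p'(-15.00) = 816.36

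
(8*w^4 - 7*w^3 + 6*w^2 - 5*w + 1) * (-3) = -24*w^4 + 21*w^3 - 18*w^2 + 15*w - 3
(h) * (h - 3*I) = h^2 - 3*I*h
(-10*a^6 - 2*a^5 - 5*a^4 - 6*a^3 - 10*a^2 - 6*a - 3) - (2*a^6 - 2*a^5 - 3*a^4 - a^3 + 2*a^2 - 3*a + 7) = -12*a^6 - 2*a^4 - 5*a^3 - 12*a^2 - 3*a - 10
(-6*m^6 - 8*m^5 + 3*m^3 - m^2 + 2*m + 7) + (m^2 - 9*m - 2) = -6*m^6 - 8*m^5 + 3*m^3 - 7*m + 5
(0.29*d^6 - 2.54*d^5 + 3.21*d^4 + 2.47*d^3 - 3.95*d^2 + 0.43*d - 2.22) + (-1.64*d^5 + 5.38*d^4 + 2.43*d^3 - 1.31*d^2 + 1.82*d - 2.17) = 0.29*d^6 - 4.18*d^5 + 8.59*d^4 + 4.9*d^3 - 5.26*d^2 + 2.25*d - 4.39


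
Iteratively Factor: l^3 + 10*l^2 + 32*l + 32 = (l + 2)*(l^2 + 8*l + 16) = (l + 2)*(l + 4)*(l + 4)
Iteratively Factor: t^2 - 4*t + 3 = (t - 1)*(t - 3)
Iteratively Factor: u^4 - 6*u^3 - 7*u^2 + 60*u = (u - 4)*(u^3 - 2*u^2 - 15*u) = u*(u - 4)*(u^2 - 2*u - 15) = u*(u - 5)*(u - 4)*(u + 3)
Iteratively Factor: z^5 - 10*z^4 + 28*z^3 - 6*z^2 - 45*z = (z)*(z^4 - 10*z^3 + 28*z^2 - 6*z - 45) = z*(z - 5)*(z^3 - 5*z^2 + 3*z + 9) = z*(z - 5)*(z + 1)*(z^2 - 6*z + 9) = z*(z - 5)*(z - 3)*(z + 1)*(z - 3)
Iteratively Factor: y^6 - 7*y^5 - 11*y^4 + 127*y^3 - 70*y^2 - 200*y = (y - 2)*(y^5 - 5*y^4 - 21*y^3 + 85*y^2 + 100*y) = y*(y - 2)*(y^4 - 5*y^3 - 21*y^2 + 85*y + 100) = y*(y - 2)*(y + 1)*(y^3 - 6*y^2 - 15*y + 100) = y*(y - 5)*(y - 2)*(y + 1)*(y^2 - y - 20) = y*(y - 5)*(y - 2)*(y + 1)*(y + 4)*(y - 5)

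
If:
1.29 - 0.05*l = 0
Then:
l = 25.80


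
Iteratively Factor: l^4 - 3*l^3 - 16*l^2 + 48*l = (l + 4)*(l^3 - 7*l^2 + 12*l) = l*(l + 4)*(l^2 - 7*l + 12) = l*(l - 3)*(l + 4)*(l - 4)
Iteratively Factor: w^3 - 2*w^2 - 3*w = (w)*(w^2 - 2*w - 3) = w*(w - 3)*(w + 1)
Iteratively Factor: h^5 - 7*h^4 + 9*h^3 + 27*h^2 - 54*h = (h - 3)*(h^4 - 4*h^3 - 3*h^2 + 18*h) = h*(h - 3)*(h^3 - 4*h^2 - 3*h + 18) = h*(h - 3)^2*(h^2 - h - 6) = h*(h - 3)^2*(h + 2)*(h - 3)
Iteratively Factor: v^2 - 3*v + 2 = (v - 1)*(v - 2)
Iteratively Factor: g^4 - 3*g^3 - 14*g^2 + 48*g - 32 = (g - 1)*(g^3 - 2*g^2 - 16*g + 32) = (g - 1)*(g + 4)*(g^2 - 6*g + 8) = (g - 4)*(g - 1)*(g + 4)*(g - 2)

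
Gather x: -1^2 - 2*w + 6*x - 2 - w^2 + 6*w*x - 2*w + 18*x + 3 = -w^2 - 4*w + x*(6*w + 24)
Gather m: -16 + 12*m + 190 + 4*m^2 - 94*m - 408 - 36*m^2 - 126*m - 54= -32*m^2 - 208*m - 288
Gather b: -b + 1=1 - b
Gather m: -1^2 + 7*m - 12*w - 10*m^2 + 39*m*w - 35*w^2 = -10*m^2 + m*(39*w + 7) - 35*w^2 - 12*w - 1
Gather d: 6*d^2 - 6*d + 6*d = 6*d^2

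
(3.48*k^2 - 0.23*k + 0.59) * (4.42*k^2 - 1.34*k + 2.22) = 15.3816*k^4 - 5.6798*k^3 + 10.6416*k^2 - 1.3012*k + 1.3098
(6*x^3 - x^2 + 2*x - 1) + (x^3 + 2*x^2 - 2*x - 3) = 7*x^3 + x^2 - 4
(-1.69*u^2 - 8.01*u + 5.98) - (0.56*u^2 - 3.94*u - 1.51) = -2.25*u^2 - 4.07*u + 7.49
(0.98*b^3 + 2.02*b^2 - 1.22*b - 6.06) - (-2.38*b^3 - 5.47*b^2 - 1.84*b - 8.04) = 3.36*b^3 + 7.49*b^2 + 0.62*b + 1.98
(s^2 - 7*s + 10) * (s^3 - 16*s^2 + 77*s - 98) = s^5 - 23*s^4 + 199*s^3 - 797*s^2 + 1456*s - 980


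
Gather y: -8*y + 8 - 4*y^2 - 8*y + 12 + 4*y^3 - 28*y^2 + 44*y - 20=4*y^3 - 32*y^2 + 28*y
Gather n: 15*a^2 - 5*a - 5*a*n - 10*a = 15*a^2 - 5*a*n - 15*a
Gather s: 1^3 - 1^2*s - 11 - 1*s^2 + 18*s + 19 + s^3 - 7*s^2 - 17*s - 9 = s^3 - 8*s^2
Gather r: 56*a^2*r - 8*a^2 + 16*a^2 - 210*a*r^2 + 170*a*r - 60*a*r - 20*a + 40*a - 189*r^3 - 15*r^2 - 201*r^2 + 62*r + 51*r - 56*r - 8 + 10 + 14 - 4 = 8*a^2 + 20*a - 189*r^3 + r^2*(-210*a - 216) + r*(56*a^2 + 110*a + 57) + 12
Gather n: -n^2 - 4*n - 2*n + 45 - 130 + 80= -n^2 - 6*n - 5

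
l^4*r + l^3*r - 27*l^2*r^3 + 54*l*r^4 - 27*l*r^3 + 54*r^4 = (l - 3*r)^2*(l + 6*r)*(l*r + r)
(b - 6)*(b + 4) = b^2 - 2*b - 24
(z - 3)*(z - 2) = z^2 - 5*z + 6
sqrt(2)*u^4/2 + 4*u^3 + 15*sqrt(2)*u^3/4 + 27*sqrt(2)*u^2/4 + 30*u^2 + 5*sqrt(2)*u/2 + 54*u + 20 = (u + 1/2)*(u + 5)*(u + 4*sqrt(2))*(sqrt(2)*u/2 + sqrt(2))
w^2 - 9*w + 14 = (w - 7)*(w - 2)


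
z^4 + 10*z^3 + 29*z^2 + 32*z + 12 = (z + 1)^2*(z + 2)*(z + 6)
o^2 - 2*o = o*(o - 2)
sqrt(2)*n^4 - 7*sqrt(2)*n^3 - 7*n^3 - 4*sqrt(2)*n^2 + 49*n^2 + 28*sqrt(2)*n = n*(n - 7)*(n - 4*sqrt(2))*(sqrt(2)*n + 1)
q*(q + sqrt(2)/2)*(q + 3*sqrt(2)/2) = q^3 + 2*sqrt(2)*q^2 + 3*q/2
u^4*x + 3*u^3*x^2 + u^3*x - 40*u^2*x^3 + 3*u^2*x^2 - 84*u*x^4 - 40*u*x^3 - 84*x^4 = (u - 6*x)*(u + 2*x)*(u + 7*x)*(u*x + x)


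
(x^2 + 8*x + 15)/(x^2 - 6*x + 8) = (x^2 + 8*x + 15)/(x^2 - 6*x + 8)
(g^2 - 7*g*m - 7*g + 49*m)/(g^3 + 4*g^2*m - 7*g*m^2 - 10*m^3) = (g^2 - 7*g*m - 7*g + 49*m)/(g^3 + 4*g^2*m - 7*g*m^2 - 10*m^3)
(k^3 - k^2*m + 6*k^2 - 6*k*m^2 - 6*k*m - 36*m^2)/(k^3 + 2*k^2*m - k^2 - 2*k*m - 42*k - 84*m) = (k - 3*m)/(k - 7)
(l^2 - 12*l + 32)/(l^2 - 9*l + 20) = (l - 8)/(l - 5)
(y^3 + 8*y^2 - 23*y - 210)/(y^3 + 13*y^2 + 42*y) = (y - 5)/y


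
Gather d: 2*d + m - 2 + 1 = 2*d + m - 1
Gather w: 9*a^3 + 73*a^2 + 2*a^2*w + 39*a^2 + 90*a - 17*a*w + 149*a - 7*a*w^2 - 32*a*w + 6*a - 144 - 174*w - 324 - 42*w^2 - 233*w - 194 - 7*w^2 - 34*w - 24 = 9*a^3 + 112*a^2 + 245*a + w^2*(-7*a - 49) + w*(2*a^2 - 49*a - 441) - 686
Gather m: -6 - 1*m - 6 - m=-2*m - 12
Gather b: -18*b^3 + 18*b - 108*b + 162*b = -18*b^3 + 72*b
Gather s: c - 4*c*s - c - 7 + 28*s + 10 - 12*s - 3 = s*(16 - 4*c)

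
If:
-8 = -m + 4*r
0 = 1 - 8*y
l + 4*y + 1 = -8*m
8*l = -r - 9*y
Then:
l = 59/510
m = -103/510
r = -4183/2040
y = 1/8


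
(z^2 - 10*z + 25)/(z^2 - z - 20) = (z - 5)/(z + 4)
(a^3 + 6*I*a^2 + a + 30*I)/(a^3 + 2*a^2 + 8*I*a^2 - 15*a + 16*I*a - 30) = (a - 2*I)/(a + 2)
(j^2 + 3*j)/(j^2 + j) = (j + 3)/(j + 1)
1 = 1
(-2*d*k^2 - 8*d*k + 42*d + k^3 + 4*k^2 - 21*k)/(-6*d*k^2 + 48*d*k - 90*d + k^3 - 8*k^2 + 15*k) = (2*d*k + 14*d - k^2 - 7*k)/(6*d*k - 30*d - k^2 + 5*k)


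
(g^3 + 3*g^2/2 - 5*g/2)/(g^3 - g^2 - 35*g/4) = 2*(g - 1)/(2*g - 7)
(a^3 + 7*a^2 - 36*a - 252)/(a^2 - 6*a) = a + 13 + 42/a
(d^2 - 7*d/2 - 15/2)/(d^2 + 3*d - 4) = (2*d^2 - 7*d - 15)/(2*(d^2 + 3*d - 4))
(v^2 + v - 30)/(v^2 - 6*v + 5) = (v + 6)/(v - 1)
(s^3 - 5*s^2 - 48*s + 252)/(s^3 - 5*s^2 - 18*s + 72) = (s^2 + s - 42)/(s^2 + s - 12)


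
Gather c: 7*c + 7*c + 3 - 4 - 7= 14*c - 8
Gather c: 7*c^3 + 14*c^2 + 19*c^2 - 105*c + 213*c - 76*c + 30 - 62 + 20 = 7*c^3 + 33*c^2 + 32*c - 12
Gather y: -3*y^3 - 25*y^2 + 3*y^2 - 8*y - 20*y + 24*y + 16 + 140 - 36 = -3*y^3 - 22*y^2 - 4*y + 120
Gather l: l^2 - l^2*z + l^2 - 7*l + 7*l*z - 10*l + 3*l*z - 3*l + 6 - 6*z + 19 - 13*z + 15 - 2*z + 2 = l^2*(2 - z) + l*(10*z - 20) - 21*z + 42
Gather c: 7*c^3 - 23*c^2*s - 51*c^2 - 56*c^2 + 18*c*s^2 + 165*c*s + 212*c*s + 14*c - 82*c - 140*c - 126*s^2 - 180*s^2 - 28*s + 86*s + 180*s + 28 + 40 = 7*c^3 + c^2*(-23*s - 107) + c*(18*s^2 + 377*s - 208) - 306*s^2 + 238*s + 68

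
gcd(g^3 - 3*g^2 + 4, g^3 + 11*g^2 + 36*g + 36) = 1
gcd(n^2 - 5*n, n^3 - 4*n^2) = n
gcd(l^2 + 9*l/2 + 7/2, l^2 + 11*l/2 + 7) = l + 7/2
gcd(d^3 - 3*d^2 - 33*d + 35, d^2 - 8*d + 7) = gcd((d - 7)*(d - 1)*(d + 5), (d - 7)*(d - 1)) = d^2 - 8*d + 7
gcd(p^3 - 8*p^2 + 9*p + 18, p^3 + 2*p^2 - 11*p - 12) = p^2 - 2*p - 3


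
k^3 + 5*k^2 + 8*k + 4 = (k + 1)*(k + 2)^2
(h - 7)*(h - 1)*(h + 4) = h^3 - 4*h^2 - 25*h + 28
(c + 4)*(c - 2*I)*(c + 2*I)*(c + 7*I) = c^4 + 4*c^3 + 7*I*c^3 + 4*c^2 + 28*I*c^2 + 16*c + 28*I*c + 112*I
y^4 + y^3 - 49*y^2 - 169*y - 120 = (y - 8)*(y + 1)*(y + 3)*(y + 5)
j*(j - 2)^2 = j^3 - 4*j^2 + 4*j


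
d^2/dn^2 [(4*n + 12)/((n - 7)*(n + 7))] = 8*(n^3 + 9*n^2 + 147*n + 147)/(n^6 - 147*n^4 + 7203*n^2 - 117649)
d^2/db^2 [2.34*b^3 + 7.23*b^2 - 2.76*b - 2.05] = 14.04*b + 14.46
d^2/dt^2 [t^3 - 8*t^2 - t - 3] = 6*t - 16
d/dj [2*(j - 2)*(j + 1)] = 4*j - 2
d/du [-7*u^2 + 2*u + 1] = 2 - 14*u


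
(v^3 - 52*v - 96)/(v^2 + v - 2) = (v^2 - 2*v - 48)/(v - 1)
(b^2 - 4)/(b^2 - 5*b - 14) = (b - 2)/(b - 7)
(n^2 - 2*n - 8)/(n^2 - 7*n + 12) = (n + 2)/(n - 3)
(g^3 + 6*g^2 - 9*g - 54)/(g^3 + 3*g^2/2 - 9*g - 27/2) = 2*(g + 6)/(2*g + 3)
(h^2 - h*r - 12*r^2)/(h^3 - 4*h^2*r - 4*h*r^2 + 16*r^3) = (-h - 3*r)/(-h^2 + 4*r^2)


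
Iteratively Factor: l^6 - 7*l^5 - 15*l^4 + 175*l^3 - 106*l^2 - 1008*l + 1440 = (l - 3)*(l^5 - 4*l^4 - 27*l^3 + 94*l^2 + 176*l - 480) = (l - 3)*(l + 3)*(l^4 - 7*l^3 - 6*l^2 + 112*l - 160) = (l - 3)*(l + 3)*(l + 4)*(l^3 - 11*l^2 + 38*l - 40) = (l - 4)*(l - 3)*(l + 3)*(l + 4)*(l^2 - 7*l + 10) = (l - 5)*(l - 4)*(l - 3)*(l + 3)*(l + 4)*(l - 2)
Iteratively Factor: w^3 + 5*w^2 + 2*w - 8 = (w + 4)*(w^2 + w - 2) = (w + 2)*(w + 4)*(w - 1)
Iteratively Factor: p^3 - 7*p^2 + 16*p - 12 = (p - 2)*(p^2 - 5*p + 6) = (p - 2)^2*(p - 3)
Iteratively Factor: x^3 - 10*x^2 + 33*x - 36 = (x - 3)*(x^2 - 7*x + 12) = (x - 4)*(x - 3)*(x - 3)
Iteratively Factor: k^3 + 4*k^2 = (k)*(k^2 + 4*k) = k*(k + 4)*(k)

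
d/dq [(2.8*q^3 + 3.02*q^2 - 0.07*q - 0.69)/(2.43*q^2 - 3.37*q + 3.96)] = (6.804*q^4 - 18.872*q^3 + 23.2567*q^2 + 27.2718*q - 2.6025)/(5.9049*q^4 - 16.3782*q^3 + 30.6025*q^2 - 26.6904*q + 15.6816)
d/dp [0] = 0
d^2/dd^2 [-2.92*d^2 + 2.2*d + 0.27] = -5.84000000000000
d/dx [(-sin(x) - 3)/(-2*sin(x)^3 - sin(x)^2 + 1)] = (-19*sin(x)^2 - 9*sin(x) + sin(3*x) - 1)*cos(x)/(2*sin(x)^3 + sin(x)^2 - 1)^2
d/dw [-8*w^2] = -16*w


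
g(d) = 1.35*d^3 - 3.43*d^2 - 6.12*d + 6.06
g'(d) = 4.05*d^2 - 6.86*d - 6.12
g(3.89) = 9.82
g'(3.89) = 28.48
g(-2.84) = -35.15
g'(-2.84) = 46.03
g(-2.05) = -7.44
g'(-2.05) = 24.96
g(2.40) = -9.72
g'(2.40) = 0.74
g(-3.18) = -52.58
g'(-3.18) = 56.65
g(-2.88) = -37.01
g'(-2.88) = 47.23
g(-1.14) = 6.58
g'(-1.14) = 6.96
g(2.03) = -9.20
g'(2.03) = -3.36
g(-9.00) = -1200.84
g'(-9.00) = 383.67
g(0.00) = 6.06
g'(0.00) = -6.12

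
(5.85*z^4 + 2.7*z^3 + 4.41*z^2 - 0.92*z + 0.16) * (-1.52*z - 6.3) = -8.892*z^5 - 40.959*z^4 - 23.7132*z^3 - 26.3846*z^2 + 5.5528*z - 1.008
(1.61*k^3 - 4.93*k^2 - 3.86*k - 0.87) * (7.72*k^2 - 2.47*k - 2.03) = 12.4292*k^5 - 42.0363*k^4 - 20.8904*k^3 + 12.8257*k^2 + 9.9847*k + 1.7661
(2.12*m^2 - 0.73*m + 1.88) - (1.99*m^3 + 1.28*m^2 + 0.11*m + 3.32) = -1.99*m^3 + 0.84*m^2 - 0.84*m - 1.44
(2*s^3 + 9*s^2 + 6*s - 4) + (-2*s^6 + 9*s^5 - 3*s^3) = -2*s^6 + 9*s^5 - s^3 + 9*s^2 + 6*s - 4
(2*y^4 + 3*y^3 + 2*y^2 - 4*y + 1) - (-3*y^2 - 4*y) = 2*y^4 + 3*y^3 + 5*y^2 + 1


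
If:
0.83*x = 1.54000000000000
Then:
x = 1.86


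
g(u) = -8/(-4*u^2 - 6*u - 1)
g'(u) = -8*(8*u + 6)/(-4*u^2 - 6*u - 1)^2 = 16*(-4*u - 3)/(4*u^2 + 6*u + 1)^2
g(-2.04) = 1.48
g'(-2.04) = 2.82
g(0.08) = 5.31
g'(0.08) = -23.43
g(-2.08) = 1.37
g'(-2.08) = 2.51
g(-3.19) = 0.35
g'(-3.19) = 0.31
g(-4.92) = 0.12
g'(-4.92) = 0.06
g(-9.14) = 0.03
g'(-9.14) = 0.01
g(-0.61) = -6.83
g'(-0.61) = -6.53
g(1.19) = 0.58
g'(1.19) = -0.65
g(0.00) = 8.00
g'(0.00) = -48.00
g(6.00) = 0.04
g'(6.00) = -0.01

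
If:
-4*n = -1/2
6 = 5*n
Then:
No Solution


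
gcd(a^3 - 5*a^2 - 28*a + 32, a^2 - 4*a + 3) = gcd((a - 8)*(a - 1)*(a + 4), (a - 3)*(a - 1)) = a - 1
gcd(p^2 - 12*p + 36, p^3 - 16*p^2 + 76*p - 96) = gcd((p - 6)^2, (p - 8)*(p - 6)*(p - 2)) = p - 6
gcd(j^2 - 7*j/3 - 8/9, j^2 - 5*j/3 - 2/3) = j + 1/3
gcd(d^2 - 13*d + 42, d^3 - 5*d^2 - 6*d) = d - 6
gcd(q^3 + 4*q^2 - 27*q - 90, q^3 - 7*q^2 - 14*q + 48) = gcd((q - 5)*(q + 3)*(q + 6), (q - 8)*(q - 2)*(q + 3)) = q + 3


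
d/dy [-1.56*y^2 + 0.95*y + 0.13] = 0.95 - 3.12*y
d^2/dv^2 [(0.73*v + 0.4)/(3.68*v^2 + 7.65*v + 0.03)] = ((0.73*v + 0.4)*(7.36*v + 7.65)*(14.72*v + 15.3) - (16.1184*v + 14.113)*(3.68*v^2 + 7.65*v + 0.03))/(3.68*v^2 + 7.65*v + 0.03)^3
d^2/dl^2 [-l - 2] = 0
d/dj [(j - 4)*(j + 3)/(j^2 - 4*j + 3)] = 3*(-j^2 + 10*j - 17)/(j^4 - 8*j^3 + 22*j^2 - 24*j + 9)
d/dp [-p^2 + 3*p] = 3 - 2*p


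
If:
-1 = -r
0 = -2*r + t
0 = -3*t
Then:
No Solution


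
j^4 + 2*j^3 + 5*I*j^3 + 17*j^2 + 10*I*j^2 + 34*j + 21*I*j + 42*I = (j + 2)*(j - 3*I)*(j + I)*(j + 7*I)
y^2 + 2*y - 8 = (y - 2)*(y + 4)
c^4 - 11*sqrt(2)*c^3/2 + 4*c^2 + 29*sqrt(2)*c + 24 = (c - 4*sqrt(2))*(c - 3*sqrt(2))*(c + sqrt(2)/2)*(c + sqrt(2))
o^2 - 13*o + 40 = (o - 8)*(o - 5)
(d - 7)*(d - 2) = d^2 - 9*d + 14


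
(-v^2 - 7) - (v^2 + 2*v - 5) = -2*v^2 - 2*v - 2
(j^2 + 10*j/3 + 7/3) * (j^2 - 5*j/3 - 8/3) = j^4 + 5*j^3/3 - 53*j^2/9 - 115*j/9 - 56/9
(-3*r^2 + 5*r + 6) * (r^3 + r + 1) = -3*r^5 + 5*r^4 + 3*r^3 + 2*r^2 + 11*r + 6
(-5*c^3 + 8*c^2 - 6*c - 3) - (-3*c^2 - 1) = -5*c^3 + 11*c^2 - 6*c - 2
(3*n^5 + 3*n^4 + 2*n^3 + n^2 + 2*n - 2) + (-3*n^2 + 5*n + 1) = 3*n^5 + 3*n^4 + 2*n^3 - 2*n^2 + 7*n - 1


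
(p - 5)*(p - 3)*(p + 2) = p^3 - 6*p^2 - p + 30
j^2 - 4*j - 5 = (j - 5)*(j + 1)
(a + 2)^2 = a^2 + 4*a + 4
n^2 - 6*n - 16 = (n - 8)*(n + 2)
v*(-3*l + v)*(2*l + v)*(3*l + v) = -18*l^3*v - 9*l^2*v^2 + 2*l*v^3 + v^4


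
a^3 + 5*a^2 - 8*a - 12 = (a - 2)*(a + 1)*(a + 6)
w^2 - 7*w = w*(w - 7)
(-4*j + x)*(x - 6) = -4*j*x + 24*j + x^2 - 6*x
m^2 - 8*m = m*(m - 8)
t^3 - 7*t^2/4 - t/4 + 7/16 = (t - 7/4)*(t - 1/2)*(t + 1/2)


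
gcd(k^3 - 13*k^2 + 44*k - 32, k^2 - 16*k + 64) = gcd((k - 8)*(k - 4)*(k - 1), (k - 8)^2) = k - 8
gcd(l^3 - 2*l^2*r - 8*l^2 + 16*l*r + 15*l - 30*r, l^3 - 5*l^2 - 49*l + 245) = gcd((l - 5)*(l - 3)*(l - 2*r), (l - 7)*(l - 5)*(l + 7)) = l - 5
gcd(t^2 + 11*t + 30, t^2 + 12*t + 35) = t + 5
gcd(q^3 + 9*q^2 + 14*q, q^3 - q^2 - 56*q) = q^2 + 7*q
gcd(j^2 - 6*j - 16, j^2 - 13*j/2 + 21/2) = 1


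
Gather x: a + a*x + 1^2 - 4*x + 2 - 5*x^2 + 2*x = a - 5*x^2 + x*(a - 2) + 3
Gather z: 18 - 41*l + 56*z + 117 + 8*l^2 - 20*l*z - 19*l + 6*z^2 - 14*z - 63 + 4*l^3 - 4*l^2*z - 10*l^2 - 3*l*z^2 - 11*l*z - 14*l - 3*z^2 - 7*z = 4*l^3 - 2*l^2 - 74*l + z^2*(3 - 3*l) + z*(-4*l^2 - 31*l + 35) + 72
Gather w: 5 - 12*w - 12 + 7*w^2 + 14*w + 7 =7*w^2 + 2*w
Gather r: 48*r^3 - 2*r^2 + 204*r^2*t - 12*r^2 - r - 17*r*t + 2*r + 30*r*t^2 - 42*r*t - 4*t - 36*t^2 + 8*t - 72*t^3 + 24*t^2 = 48*r^3 + r^2*(204*t - 14) + r*(30*t^2 - 59*t + 1) - 72*t^3 - 12*t^2 + 4*t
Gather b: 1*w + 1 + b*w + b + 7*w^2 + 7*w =b*(w + 1) + 7*w^2 + 8*w + 1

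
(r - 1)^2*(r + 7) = r^3 + 5*r^2 - 13*r + 7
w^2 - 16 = (w - 4)*(w + 4)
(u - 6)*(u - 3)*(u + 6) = u^3 - 3*u^2 - 36*u + 108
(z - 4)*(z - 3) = z^2 - 7*z + 12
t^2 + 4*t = t*(t + 4)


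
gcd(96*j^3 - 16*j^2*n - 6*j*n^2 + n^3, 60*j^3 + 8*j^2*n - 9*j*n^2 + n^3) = 6*j - n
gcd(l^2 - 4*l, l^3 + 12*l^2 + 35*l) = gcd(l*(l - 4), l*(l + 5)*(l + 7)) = l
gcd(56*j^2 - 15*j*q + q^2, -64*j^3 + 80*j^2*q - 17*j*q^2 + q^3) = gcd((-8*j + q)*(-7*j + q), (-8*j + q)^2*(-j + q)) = -8*j + q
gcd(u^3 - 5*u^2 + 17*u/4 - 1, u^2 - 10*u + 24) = u - 4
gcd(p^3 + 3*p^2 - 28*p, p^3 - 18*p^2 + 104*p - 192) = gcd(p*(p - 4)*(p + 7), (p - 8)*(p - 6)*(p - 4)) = p - 4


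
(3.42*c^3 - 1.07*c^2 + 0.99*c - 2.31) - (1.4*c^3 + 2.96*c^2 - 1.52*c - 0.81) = 2.02*c^3 - 4.03*c^2 + 2.51*c - 1.5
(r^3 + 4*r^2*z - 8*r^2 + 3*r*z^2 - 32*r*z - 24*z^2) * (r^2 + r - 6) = r^5 + 4*r^4*z - 7*r^4 + 3*r^3*z^2 - 28*r^3*z - 14*r^3 - 21*r^2*z^2 - 56*r^2*z + 48*r^2 - 42*r*z^2 + 192*r*z + 144*z^2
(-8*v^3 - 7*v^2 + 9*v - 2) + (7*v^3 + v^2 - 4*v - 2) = -v^3 - 6*v^2 + 5*v - 4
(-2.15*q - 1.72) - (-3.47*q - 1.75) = 1.32*q + 0.03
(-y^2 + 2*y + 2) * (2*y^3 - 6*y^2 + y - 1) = -2*y^5 + 10*y^4 - 9*y^3 - 9*y^2 - 2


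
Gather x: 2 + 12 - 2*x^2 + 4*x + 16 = -2*x^2 + 4*x + 30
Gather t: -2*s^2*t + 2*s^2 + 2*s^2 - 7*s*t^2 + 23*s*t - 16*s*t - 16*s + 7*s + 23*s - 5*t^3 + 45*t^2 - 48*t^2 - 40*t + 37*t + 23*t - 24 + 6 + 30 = 4*s^2 + 14*s - 5*t^3 + t^2*(-7*s - 3) + t*(-2*s^2 + 7*s + 20) + 12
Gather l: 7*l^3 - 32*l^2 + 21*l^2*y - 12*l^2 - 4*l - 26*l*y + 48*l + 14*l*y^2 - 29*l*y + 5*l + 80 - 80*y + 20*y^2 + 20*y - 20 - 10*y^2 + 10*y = 7*l^3 + l^2*(21*y - 44) + l*(14*y^2 - 55*y + 49) + 10*y^2 - 50*y + 60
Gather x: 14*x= 14*x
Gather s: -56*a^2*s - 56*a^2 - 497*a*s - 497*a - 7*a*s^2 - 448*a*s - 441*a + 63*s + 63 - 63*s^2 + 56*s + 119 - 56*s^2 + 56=-56*a^2 - 938*a + s^2*(-7*a - 119) + s*(-56*a^2 - 945*a + 119) + 238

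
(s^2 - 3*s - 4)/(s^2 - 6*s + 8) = (s + 1)/(s - 2)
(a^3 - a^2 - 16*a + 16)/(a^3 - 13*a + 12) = (a - 4)/(a - 3)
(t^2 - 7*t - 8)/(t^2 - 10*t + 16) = (t + 1)/(t - 2)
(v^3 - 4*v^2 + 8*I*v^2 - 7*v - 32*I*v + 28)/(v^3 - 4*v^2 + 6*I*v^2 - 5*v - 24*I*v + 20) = (v + 7*I)/(v + 5*I)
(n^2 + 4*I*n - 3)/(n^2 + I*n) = (n + 3*I)/n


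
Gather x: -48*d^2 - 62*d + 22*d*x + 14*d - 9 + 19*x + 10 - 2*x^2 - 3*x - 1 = -48*d^2 - 48*d - 2*x^2 + x*(22*d + 16)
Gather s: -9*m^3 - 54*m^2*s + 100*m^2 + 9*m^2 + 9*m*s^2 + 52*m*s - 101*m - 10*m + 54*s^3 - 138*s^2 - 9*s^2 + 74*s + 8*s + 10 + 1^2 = -9*m^3 + 109*m^2 - 111*m + 54*s^3 + s^2*(9*m - 147) + s*(-54*m^2 + 52*m + 82) + 11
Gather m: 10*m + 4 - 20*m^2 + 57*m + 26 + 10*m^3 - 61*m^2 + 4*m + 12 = 10*m^3 - 81*m^2 + 71*m + 42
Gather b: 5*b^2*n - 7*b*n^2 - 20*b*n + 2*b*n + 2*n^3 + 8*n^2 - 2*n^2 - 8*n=5*b^2*n + b*(-7*n^2 - 18*n) + 2*n^3 + 6*n^2 - 8*n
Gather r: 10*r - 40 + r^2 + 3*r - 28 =r^2 + 13*r - 68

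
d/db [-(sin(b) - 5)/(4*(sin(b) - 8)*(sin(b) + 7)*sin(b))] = (sin(b)^3 - 8*sin(b)^2 + 5*sin(b) + 140)*cos(b)/(2*(sin(b) - 8)^2*(sin(b) + 7)^2*sin(b)^2)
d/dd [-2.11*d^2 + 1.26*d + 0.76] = 1.26 - 4.22*d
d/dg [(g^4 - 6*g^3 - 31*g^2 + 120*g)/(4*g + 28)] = (3*g^4 + 16*g^3 - 157*g^2 - 434*g + 840)/(4*(g^2 + 14*g + 49))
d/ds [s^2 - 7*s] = 2*s - 7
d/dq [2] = 0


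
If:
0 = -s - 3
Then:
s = -3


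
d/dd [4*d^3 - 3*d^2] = 6*d*(2*d - 1)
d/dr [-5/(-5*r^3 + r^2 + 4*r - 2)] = 5*(-15*r^2 + 2*r + 4)/(5*r^3 - r^2 - 4*r + 2)^2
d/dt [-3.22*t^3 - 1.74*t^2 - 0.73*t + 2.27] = -9.66*t^2 - 3.48*t - 0.73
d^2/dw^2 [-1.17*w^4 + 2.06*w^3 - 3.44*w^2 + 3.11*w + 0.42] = -14.04*w^2 + 12.36*w - 6.88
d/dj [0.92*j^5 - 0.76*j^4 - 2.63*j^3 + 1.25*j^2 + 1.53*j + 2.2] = 4.6*j^4 - 3.04*j^3 - 7.89*j^2 + 2.5*j + 1.53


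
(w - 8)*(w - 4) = w^2 - 12*w + 32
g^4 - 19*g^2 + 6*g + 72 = (g - 3)^2*(g + 2)*(g + 4)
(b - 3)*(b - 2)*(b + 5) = b^3 - 19*b + 30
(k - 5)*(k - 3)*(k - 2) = k^3 - 10*k^2 + 31*k - 30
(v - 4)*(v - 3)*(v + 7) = v^3 - 37*v + 84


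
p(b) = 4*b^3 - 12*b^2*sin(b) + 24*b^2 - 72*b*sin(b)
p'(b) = -12*b^2*cos(b) + 12*b^2 - 24*b*sin(b) - 72*b*cos(b) + 48*b - 72*sin(b)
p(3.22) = 410.29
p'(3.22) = 645.84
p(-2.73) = 54.63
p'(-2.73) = -137.19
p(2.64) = 109.26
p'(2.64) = 385.27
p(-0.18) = -1.50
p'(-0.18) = 16.23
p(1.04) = -45.31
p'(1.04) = -65.20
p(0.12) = -0.70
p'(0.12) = -11.78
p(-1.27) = -38.33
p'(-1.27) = 19.41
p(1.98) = -48.81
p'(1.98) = 107.87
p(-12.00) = -3919.60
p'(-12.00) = 538.81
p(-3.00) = 92.76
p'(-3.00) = -142.92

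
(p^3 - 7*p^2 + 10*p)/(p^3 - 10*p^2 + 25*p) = (p - 2)/(p - 5)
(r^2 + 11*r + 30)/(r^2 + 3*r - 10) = (r + 6)/(r - 2)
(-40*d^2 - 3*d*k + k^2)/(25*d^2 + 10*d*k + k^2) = (-8*d + k)/(5*d + k)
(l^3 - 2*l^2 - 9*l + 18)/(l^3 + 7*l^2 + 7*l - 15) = (l^2 - 5*l + 6)/(l^2 + 4*l - 5)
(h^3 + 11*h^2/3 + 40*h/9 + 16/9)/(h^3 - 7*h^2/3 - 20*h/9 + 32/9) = (3*h^2 + 7*h + 4)/(3*h^2 - 11*h + 8)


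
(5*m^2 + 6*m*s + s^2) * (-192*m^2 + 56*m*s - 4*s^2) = -960*m^4 - 872*m^3*s + 124*m^2*s^2 + 32*m*s^3 - 4*s^4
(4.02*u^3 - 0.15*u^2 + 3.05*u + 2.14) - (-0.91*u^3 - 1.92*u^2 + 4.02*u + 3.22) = 4.93*u^3 + 1.77*u^2 - 0.97*u - 1.08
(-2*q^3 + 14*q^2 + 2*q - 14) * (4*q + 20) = -8*q^4 + 16*q^3 + 288*q^2 - 16*q - 280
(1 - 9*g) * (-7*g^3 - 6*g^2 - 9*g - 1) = 63*g^4 + 47*g^3 + 75*g^2 - 1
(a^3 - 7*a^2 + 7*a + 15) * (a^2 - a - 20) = a^5 - 8*a^4 - 6*a^3 + 148*a^2 - 155*a - 300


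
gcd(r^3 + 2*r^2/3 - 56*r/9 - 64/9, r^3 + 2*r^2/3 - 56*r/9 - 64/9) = r^3 + 2*r^2/3 - 56*r/9 - 64/9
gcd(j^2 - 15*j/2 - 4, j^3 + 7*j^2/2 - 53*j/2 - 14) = j + 1/2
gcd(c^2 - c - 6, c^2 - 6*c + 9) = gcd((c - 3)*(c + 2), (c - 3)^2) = c - 3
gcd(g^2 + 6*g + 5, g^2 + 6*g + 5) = g^2 + 6*g + 5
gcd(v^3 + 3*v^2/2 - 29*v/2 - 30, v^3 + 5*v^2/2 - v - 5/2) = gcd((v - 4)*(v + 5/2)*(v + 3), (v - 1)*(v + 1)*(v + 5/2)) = v + 5/2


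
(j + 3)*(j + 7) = j^2 + 10*j + 21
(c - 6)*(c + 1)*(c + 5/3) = c^3 - 10*c^2/3 - 43*c/3 - 10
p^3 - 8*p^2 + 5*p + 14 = (p - 7)*(p - 2)*(p + 1)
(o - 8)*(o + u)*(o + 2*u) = o^3 + 3*o^2*u - 8*o^2 + 2*o*u^2 - 24*o*u - 16*u^2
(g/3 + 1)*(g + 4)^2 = g^3/3 + 11*g^2/3 + 40*g/3 + 16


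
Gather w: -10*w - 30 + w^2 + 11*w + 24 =w^2 + w - 6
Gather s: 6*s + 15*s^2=15*s^2 + 6*s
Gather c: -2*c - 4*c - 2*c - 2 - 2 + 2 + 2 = -8*c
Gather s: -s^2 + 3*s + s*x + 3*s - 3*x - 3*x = -s^2 + s*(x + 6) - 6*x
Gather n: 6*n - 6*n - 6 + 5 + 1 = 0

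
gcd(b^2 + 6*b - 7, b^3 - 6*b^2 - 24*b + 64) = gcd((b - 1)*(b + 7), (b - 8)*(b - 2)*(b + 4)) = 1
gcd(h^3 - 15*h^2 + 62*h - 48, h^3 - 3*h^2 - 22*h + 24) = h^2 - 7*h + 6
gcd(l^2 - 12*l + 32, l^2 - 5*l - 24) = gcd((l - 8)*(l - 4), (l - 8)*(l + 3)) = l - 8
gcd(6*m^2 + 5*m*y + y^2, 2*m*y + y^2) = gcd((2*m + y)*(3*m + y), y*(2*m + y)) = 2*m + y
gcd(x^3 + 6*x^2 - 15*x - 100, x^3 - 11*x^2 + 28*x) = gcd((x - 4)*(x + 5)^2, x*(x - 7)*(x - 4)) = x - 4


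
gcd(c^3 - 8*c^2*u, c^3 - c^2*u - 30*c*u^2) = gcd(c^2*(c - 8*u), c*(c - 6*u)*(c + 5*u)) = c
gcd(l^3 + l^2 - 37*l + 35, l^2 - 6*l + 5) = l^2 - 6*l + 5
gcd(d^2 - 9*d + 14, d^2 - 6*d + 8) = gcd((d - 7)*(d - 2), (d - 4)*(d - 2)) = d - 2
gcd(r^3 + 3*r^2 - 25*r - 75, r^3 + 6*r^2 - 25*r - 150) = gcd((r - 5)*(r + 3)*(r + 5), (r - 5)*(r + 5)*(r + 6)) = r^2 - 25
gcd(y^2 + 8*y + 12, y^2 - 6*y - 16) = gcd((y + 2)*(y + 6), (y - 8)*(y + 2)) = y + 2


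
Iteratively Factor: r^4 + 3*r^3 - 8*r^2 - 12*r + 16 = (r - 1)*(r^3 + 4*r^2 - 4*r - 16) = (r - 1)*(r + 2)*(r^2 + 2*r - 8) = (r - 1)*(r + 2)*(r + 4)*(r - 2)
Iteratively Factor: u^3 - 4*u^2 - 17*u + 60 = (u - 3)*(u^2 - u - 20) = (u - 5)*(u - 3)*(u + 4)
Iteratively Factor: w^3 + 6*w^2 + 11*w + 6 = (w + 2)*(w^2 + 4*w + 3) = (w + 1)*(w + 2)*(w + 3)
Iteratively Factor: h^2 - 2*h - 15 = (h - 5)*(h + 3)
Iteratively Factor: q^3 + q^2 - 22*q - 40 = (q + 2)*(q^2 - q - 20) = (q - 5)*(q + 2)*(q + 4)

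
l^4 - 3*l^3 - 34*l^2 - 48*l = l*(l - 8)*(l + 2)*(l + 3)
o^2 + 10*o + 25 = (o + 5)^2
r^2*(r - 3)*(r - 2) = r^4 - 5*r^3 + 6*r^2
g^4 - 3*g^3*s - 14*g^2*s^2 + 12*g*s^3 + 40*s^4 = (g - 5*s)*(g - 2*s)*(g + 2*s)^2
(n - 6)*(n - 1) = n^2 - 7*n + 6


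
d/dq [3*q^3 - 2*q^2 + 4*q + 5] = 9*q^2 - 4*q + 4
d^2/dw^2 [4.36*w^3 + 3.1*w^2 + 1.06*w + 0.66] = 26.16*w + 6.2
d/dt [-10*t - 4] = -10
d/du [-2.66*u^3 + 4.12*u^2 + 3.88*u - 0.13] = -7.98*u^2 + 8.24*u + 3.88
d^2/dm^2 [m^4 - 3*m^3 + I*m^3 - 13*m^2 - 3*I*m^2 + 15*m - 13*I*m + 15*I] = 12*m^2 + 6*m*(-3 + I) - 26 - 6*I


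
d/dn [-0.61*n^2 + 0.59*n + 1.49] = 0.59 - 1.22*n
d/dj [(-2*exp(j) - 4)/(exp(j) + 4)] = -4*exp(j)/(exp(j) + 4)^2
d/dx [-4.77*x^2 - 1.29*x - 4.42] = -9.54*x - 1.29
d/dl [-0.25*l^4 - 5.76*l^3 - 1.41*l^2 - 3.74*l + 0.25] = -1.0*l^3 - 17.28*l^2 - 2.82*l - 3.74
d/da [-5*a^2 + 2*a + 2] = 2 - 10*a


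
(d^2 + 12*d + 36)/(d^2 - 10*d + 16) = (d^2 + 12*d + 36)/(d^2 - 10*d + 16)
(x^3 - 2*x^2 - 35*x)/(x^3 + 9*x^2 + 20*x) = (x - 7)/(x + 4)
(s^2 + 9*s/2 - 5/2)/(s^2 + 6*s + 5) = (s - 1/2)/(s + 1)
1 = 1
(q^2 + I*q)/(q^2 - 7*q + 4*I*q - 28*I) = q*(q + I)/(q^2 + q*(-7 + 4*I) - 28*I)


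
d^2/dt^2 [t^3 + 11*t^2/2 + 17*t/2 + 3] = 6*t + 11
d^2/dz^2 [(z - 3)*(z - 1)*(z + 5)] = 6*z + 2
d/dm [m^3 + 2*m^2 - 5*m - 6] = 3*m^2 + 4*m - 5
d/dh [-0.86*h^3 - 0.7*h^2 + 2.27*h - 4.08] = -2.58*h^2 - 1.4*h + 2.27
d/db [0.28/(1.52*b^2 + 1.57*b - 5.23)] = (-0.8512*b - 0.4396)/(1.52*b^2 + 1.57*b - 5.23)^2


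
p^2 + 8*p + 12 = (p + 2)*(p + 6)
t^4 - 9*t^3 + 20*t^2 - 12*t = t*(t - 6)*(t - 2)*(t - 1)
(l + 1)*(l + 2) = l^2 + 3*l + 2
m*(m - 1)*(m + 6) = m^3 + 5*m^2 - 6*m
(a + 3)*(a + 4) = a^2 + 7*a + 12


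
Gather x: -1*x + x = 0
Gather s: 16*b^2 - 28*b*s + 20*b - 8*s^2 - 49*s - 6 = 16*b^2 + 20*b - 8*s^2 + s*(-28*b - 49) - 6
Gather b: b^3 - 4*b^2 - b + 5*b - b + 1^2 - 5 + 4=b^3 - 4*b^2 + 3*b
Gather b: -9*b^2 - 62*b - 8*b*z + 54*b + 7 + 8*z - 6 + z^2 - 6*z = -9*b^2 + b*(-8*z - 8) + z^2 + 2*z + 1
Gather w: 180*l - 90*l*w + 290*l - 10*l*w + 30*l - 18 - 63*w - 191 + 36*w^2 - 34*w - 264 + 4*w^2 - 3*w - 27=500*l + 40*w^2 + w*(-100*l - 100) - 500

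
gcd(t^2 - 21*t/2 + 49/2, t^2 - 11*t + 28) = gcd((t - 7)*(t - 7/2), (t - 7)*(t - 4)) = t - 7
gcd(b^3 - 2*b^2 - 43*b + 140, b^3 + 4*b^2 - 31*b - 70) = b^2 + 2*b - 35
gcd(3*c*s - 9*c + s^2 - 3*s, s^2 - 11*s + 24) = s - 3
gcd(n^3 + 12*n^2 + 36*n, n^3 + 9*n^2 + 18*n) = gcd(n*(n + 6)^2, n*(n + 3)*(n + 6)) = n^2 + 6*n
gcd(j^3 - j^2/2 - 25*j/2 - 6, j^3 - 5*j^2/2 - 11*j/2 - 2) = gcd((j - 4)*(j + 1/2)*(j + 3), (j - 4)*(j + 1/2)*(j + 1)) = j^2 - 7*j/2 - 2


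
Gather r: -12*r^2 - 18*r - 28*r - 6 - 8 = -12*r^2 - 46*r - 14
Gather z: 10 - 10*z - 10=-10*z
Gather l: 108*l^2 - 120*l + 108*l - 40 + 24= 108*l^2 - 12*l - 16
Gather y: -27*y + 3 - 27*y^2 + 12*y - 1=-27*y^2 - 15*y + 2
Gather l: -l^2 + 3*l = -l^2 + 3*l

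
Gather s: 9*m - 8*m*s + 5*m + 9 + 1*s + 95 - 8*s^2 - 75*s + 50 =14*m - 8*s^2 + s*(-8*m - 74) + 154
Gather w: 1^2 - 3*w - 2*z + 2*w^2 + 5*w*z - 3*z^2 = 2*w^2 + w*(5*z - 3) - 3*z^2 - 2*z + 1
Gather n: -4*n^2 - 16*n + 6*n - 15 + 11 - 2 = -4*n^2 - 10*n - 6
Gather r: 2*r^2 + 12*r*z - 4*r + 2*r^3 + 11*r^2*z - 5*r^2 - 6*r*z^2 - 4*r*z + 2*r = 2*r^3 + r^2*(11*z - 3) + r*(-6*z^2 + 8*z - 2)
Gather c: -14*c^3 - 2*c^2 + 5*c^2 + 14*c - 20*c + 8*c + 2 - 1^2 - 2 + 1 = -14*c^3 + 3*c^2 + 2*c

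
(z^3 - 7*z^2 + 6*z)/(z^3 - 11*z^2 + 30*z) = (z - 1)/(z - 5)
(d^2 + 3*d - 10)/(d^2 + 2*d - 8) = (d + 5)/(d + 4)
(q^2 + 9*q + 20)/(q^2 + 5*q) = (q + 4)/q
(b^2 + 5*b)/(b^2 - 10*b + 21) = b*(b + 5)/(b^2 - 10*b + 21)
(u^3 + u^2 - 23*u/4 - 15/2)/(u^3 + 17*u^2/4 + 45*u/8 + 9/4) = 2*(2*u - 5)/(4*u + 3)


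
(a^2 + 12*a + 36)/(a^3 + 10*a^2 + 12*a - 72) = 1/(a - 2)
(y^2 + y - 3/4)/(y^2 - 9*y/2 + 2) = (y + 3/2)/(y - 4)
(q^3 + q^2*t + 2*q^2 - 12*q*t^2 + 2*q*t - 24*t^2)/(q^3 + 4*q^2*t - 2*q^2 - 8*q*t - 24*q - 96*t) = (q^2 - 3*q*t + 2*q - 6*t)/(q^2 - 2*q - 24)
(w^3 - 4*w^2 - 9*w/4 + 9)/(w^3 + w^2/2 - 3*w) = (w^2 - 5*w/2 - 6)/(w*(w + 2))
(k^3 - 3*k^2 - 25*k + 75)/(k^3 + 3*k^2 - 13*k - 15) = (k - 5)/(k + 1)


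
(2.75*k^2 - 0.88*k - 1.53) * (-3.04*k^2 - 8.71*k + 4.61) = -8.36*k^4 - 21.2773*k^3 + 24.9935*k^2 + 9.2695*k - 7.0533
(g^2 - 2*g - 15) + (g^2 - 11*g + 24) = 2*g^2 - 13*g + 9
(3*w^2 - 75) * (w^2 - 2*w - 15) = 3*w^4 - 6*w^3 - 120*w^2 + 150*w + 1125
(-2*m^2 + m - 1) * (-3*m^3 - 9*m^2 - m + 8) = 6*m^5 + 15*m^4 - 4*m^3 - 8*m^2 + 9*m - 8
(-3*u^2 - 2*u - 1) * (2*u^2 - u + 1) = -6*u^4 - u^3 - 3*u^2 - u - 1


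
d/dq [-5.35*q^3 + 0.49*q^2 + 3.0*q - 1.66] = -16.05*q^2 + 0.98*q + 3.0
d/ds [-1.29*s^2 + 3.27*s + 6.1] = 3.27 - 2.58*s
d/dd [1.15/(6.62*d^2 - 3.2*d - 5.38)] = (3.68 - 15.226*d)/(-6.62*d^2 + 3.2*d + 5.38)^2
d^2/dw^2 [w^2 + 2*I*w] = 2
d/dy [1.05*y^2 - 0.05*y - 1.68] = 2.1*y - 0.05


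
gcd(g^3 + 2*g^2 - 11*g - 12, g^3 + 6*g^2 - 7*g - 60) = g^2 + g - 12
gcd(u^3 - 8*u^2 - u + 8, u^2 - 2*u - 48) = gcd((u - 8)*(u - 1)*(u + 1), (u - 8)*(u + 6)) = u - 8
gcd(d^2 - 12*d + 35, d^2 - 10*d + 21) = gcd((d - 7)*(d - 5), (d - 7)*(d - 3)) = d - 7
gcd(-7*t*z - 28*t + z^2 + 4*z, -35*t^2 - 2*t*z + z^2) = -7*t + z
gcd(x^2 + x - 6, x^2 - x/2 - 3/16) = 1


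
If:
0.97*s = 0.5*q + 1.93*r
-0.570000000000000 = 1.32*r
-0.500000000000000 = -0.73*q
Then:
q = 0.68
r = -0.43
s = -0.51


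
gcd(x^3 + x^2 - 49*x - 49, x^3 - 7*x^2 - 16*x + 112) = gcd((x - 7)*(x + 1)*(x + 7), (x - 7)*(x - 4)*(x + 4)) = x - 7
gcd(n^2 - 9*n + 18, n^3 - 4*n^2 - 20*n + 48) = n - 6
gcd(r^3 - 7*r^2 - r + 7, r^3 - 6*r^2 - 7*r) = r^2 - 6*r - 7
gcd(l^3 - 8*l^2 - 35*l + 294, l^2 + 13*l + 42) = l + 6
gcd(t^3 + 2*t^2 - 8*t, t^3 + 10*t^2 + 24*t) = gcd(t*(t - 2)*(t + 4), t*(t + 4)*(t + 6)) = t^2 + 4*t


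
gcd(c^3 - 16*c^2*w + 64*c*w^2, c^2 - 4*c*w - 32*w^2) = -c + 8*w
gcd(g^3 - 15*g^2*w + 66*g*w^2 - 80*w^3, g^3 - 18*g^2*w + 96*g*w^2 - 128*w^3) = g^2 - 10*g*w + 16*w^2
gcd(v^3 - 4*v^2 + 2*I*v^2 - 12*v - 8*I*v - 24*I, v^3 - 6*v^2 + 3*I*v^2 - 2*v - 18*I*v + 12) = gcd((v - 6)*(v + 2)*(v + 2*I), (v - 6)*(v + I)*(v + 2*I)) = v^2 + v*(-6 + 2*I) - 12*I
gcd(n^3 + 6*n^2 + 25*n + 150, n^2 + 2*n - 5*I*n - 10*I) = n - 5*I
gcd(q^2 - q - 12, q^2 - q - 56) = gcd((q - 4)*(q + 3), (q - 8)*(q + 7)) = 1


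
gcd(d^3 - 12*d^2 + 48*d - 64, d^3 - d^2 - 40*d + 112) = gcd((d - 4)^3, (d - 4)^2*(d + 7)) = d^2 - 8*d + 16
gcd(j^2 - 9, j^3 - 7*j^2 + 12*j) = j - 3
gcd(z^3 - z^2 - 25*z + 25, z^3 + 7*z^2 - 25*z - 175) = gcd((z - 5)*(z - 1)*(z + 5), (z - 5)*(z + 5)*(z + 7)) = z^2 - 25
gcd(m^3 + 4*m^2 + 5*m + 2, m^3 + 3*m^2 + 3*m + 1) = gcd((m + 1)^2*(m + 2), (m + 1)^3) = m^2 + 2*m + 1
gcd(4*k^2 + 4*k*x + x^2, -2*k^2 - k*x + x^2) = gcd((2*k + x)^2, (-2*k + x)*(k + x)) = 1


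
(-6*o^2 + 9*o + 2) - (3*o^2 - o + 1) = -9*o^2 + 10*o + 1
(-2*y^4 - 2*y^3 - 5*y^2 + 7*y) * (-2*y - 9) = 4*y^5 + 22*y^4 + 28*y^3 + 31*y^2 - 63*y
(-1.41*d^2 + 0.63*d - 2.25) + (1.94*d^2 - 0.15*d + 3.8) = 0.53*d^2 + 0.48*d + 1.55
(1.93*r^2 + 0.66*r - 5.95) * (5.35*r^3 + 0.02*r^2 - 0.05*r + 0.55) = 10.3255*r^5 + 3.5696*r^4 - 31.9158*r^3 + 0.9095*r^2 + 0.6605*r - 3.2725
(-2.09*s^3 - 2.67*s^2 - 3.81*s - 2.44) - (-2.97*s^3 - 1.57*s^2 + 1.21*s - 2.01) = 0.88*s^3 - 1.1*s^2 - 5.02*s - 0.43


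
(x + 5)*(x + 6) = x^2 + 11*x + 30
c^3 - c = c*(c - 1)*(c + 1)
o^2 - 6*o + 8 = (o - 4)*(o - 2)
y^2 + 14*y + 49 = (y + 7)^2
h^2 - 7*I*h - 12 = (h - 4*I)*(h - 3*I)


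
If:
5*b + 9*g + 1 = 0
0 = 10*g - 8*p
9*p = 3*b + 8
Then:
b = -1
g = 4/9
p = 5/9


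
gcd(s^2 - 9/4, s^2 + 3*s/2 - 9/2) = s - 3/2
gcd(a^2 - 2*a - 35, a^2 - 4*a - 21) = a - 7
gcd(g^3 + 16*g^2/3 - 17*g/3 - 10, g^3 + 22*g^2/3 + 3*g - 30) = g^2 + 13*g/3 - 10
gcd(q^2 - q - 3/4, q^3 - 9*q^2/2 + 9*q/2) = q - 3/2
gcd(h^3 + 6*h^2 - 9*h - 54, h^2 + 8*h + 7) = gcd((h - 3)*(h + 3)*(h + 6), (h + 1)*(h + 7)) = 1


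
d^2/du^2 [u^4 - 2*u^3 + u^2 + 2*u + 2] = 12*u^2 - 12*u + 2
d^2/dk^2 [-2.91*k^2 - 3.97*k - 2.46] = -5.82000000000000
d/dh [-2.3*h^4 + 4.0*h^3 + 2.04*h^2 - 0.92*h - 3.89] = -9.2*h^3 + 12.0*h^2 + 4.08*h - 0.92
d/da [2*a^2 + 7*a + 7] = 4*a + 7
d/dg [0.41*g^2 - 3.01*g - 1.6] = 0.82*g - 3.01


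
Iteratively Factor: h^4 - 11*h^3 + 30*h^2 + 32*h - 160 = (h + 2)*(h^3 - 13*h^2 + 56*h - 80) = (h - 4)*(h + 2)*(h^2 - 9*h + 20) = (h - 4)^2*(h + 2)*(h - 5)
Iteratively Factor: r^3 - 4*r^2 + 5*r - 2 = (r - 1)*(r^2 - 3*r + 2) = (r - 1)^2*(r - 2)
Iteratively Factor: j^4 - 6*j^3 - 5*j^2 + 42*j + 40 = (j - 5)*(j^3 - j^2 - 10*j - 8) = (j - 5)*(j + 2)*(j^2 - 3*j - 4) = (j - 5)*(j + 1)*(j + 2)*(j - 4)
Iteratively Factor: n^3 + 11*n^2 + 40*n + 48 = (n + 3)*(n^2 + 8*n + 16) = (n + 3)*(n + 4)*(n + 4)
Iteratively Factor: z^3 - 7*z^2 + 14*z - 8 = (z - 2)*(z^2 - 5*z + 4) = (z - 2)*(z - 1)*(z - 4)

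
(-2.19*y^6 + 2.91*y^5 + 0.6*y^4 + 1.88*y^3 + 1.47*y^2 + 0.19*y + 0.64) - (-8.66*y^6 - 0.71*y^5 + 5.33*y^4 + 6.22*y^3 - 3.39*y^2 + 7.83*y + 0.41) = 6.47*y^6 + 3.62*y^5 - 4.73*y^4 - 4.34*y^3 + 4.86*y^2 - 7.64*y + 0.23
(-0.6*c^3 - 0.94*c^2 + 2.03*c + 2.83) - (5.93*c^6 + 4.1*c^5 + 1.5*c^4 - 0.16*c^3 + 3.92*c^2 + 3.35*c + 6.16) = -5.93*c^6 - 4.1*c^5 - 1.5*c^4 - 0.44*c^3 - 4.86*c^2 - 1.32*c - 3.33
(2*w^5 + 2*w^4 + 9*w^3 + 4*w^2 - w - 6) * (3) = 6*w^5 + 6*w^4 + 27*w^3 + 12*w^2 - 3*w - 18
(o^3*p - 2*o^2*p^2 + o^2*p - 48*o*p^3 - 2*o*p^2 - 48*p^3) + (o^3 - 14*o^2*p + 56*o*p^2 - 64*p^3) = o^3*p + o^3 - 2*o^2*p^2 - 13*o^2*p - 48*o*p^3 + 54*o*p^2 - 112*p^3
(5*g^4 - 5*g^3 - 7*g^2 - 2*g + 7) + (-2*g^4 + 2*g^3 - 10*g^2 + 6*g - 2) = 3*g^4 - 3*g^3 - 17*g^2 + 4*g + 5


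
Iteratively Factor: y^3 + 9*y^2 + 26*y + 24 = (y + 2)*(y^2 + 7*y + 12) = (y + 2)*(y + 3)*(y + 4)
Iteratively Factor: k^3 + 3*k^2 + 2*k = (k + 1)*(k^2 + 2*k) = (k + 1)*(k + 2)*(k)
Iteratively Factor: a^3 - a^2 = (a)*(a^2 - a) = a*(a - 1)*(a)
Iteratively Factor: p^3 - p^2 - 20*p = (p - 5)*(p^2 + 4*p) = (p - 5)*(p + 4)*(p)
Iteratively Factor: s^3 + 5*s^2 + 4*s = (s + 4)*(s^2 + s) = (s + 1)*(s + 4)*(s)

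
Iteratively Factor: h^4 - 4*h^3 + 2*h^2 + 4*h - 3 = (h - 3)*(h^3 - h^2 - h + 1) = (h - 3)*(h + 1)*(h^2 - 2*h + 1) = (h - 3)*(h - 1)*(h + 1)*(h - 1)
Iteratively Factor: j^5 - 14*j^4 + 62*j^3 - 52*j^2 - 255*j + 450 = (j - 3)*(j^4 - 11*j^3 + 29*j^2 + 35*j - 150) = (j - 3)*(j + 2)*(j^3 - 13*j^2 + 55*j - 75) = (j - 5)*(j - 3)*(j + 2)*(j^2 - 8*j + 15) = (j - 5)*(j - 3)^2*(j + 2)*(j - 5)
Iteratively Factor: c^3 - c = (c + 1)*(c^2 - c) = (c - 1)*(c + 1)*(c)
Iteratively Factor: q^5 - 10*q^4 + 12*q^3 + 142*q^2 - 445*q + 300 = (q - 3)*(q^4 - 7*q^3 - 9*q^2 + 115*q - 100) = (q - 5)*(q - 3)*(q^3 - 2*q^2 - 19*q + 20) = (q - 5)^2*(q - 3)*(q^2 + 3*q - 4) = (q - 5)^2*(q - 3)*(q + 4)*(q - 1)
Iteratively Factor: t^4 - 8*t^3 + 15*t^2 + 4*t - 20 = (t - 5)*(t^3 - 3*t^2 + 4) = (t - 5)*(t - 2)*(t^2 - t - 2) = (t - 5)*(t - 2)^2*(t + 1)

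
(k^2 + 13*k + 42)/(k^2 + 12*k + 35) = (k + 6)/(k + 5)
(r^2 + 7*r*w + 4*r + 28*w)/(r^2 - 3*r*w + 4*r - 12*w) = (r + 7*w)/(r - 3*w)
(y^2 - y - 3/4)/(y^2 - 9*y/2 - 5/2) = (y - 3/2)/(y - 5)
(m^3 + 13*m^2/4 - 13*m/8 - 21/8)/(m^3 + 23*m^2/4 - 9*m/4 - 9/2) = (m + 7/2)/(m + 6)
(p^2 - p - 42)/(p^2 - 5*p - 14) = (p + 6)/(p + 2)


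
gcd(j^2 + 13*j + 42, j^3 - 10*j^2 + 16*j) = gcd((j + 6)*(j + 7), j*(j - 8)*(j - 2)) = 1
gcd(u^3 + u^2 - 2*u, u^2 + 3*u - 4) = u - 1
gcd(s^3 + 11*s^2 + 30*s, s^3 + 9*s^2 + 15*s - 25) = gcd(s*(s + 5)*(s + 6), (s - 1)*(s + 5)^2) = s + 5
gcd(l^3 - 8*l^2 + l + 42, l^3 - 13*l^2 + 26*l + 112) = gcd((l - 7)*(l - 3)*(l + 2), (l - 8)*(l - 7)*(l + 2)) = l^2 - 5*l - 14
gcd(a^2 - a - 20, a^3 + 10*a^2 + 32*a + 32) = a + 4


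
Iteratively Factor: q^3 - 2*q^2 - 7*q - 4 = (q + 1)*(q^2 - 3*q - 4) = (q - 4)*(q + 1)*(q + 1)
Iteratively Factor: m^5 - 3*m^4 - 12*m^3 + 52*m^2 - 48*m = (m - 3)*(m^4 - 12*m^2 + 16*m) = m*(m - 3)*(m^3 - 12*m + 16) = m*(m - 3)*(m - 2)*(m^2 + 2*m - 8) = m*(m - 3)*(m - 2)^2*(m + 4)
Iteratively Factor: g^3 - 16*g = (g)*(g^2 - 16) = g*(g - 4)*(g + 4)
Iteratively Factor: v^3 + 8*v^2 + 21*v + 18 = (v + 2)*(v^2 + 6*v + 9) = (v + 2)*(v + 3)*(v + 3)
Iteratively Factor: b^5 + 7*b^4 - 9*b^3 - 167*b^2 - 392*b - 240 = (b + 1)*(b^4 + 6*b^3 - 15*b^2 - 152*b - 240) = (b + 1)*(b + 4)*(b^3 + 2*b^2 - 23*b - 60) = (b + 1)*(b + 4)^2*(b^2 - 2*b - 15) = (b + 1)*(b + 3)*(b + 4)^2*(b - 5)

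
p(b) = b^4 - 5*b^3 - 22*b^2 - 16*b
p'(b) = 4*b^3 - 15*b^2 - 44*b - 16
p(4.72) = -595.09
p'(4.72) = -137.24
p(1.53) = -88.41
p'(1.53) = -104.11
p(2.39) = -199.54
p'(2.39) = -152.23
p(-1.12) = -1.08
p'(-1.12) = 8.84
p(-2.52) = 20.95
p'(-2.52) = -64.39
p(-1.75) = -3.20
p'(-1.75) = -6.38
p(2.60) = -232.50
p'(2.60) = -161.50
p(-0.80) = 1.69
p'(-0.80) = 7.55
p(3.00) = -300.00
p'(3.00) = -175.00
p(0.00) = 0.00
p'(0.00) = -16.00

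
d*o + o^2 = o*(d + o)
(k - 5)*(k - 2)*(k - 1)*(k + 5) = k^4 - 3*k^3 - 23*k^2 + 75*k - 50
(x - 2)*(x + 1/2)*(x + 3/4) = x^3 - 3*x^2/4 - 17*x/8 - 3/4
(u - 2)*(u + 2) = u^2 - 4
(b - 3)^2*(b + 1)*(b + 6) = b^4 + b^3 - 27*b^2 + 27*b + 54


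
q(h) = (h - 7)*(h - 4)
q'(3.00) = -5.00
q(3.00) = 4.00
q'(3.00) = -5.00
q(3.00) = 4.00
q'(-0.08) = -11.16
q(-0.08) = 28.89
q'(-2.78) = -16.56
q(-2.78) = 66.31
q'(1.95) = -7.10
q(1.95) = 10.35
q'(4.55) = -1.90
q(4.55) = -1.35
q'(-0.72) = -12.44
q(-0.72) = 36.44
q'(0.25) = -10.50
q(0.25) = 25.31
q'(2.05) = -6.90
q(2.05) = 9.65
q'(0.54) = -9.92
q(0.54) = 22.35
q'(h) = 2*h - 11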